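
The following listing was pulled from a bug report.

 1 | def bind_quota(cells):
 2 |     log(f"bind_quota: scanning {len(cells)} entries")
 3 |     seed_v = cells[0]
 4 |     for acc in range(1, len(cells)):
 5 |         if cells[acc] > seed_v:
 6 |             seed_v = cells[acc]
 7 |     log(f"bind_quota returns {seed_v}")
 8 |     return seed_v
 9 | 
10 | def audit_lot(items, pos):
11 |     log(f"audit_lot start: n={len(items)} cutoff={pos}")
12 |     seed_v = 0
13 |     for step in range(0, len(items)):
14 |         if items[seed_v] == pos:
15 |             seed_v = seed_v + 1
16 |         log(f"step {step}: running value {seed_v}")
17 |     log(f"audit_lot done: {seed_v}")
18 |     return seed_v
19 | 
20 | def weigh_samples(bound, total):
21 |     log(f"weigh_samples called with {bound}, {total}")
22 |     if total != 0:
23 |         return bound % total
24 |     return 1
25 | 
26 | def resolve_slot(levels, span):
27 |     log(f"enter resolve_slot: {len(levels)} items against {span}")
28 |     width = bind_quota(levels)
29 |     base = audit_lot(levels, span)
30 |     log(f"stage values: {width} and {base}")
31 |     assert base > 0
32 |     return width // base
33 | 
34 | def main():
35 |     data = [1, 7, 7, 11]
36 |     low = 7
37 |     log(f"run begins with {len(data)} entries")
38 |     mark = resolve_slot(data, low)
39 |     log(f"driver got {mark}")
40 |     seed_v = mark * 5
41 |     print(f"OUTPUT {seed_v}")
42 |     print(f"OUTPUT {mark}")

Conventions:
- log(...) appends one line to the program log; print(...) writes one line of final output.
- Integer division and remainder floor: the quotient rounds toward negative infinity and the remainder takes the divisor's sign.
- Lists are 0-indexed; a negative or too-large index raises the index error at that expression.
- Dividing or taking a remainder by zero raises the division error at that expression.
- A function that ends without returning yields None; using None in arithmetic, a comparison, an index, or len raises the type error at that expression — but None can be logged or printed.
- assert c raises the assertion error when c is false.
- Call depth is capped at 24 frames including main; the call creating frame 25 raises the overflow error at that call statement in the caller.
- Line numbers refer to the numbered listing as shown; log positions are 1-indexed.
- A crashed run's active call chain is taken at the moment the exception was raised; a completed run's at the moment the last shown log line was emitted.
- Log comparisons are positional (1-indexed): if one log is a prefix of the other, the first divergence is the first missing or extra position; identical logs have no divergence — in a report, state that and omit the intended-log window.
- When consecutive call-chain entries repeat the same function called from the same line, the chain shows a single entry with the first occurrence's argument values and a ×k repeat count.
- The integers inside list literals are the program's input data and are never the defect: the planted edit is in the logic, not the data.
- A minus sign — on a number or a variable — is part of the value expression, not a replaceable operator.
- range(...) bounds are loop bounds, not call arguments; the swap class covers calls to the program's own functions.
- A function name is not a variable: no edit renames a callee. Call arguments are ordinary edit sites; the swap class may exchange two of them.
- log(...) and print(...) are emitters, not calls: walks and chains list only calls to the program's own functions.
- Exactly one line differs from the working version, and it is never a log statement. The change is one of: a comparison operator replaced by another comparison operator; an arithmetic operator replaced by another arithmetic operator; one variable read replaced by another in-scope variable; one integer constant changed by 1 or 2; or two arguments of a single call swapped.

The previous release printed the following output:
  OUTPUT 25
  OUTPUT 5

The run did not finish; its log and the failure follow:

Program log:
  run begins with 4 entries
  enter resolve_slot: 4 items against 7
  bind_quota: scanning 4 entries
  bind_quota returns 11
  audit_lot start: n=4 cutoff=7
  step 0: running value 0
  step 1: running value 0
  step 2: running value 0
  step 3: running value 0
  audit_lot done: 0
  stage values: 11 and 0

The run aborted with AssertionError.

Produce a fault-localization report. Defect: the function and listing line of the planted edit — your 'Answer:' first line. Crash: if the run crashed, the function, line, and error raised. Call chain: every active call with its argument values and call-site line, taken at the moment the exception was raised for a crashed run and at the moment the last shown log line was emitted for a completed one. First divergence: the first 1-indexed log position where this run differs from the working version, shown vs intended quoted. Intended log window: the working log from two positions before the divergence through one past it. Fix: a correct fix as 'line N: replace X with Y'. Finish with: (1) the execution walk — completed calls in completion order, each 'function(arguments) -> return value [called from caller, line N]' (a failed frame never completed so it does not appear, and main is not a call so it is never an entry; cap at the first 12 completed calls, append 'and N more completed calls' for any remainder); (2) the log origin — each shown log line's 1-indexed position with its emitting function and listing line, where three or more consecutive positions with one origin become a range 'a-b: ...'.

Answer: the defect is in audit_lot at line 14.
Core observation: At log position 7 the runs split — shown 'step 1: running value 0', but the working version logs 'step 1: running value 1'.
Crash: resolve_slot, line 31, AssertionError.
Call chain: main -> resolve_slot([1, 7, 7, 11], 7) (called at line 38).
First divergence: position 7 — shown 'step 1: running value 0', intended 'step 1: running value 1'.
Intended log window:
  5: audit_lot start: n=4 cutoff=7
  6: step 0: running value 0
  7: step 1: running value 1
  8: step 2: running value 2
Execution walk:
  bind_quota([1, 7, 7, 11]) -> 11  [called from resolve_slot, line 28]
  audit_lot([1, 7, 7, 11], 7) -> 0  [called from resolve_slot, line 29]
Log line origins:
  1: from main, line 37
  2: from resolve_slot, line 27
  3: from bind_quota, line 2
  4: from bind_quota, line 7
  5: from audit_lot, line 11
  6-9: from audit_lot, line 16
  10: from audit_lot, line 17
  11: from resolve_slot, line 30
A correct fix: line 14: replace `seed_v` with `step`.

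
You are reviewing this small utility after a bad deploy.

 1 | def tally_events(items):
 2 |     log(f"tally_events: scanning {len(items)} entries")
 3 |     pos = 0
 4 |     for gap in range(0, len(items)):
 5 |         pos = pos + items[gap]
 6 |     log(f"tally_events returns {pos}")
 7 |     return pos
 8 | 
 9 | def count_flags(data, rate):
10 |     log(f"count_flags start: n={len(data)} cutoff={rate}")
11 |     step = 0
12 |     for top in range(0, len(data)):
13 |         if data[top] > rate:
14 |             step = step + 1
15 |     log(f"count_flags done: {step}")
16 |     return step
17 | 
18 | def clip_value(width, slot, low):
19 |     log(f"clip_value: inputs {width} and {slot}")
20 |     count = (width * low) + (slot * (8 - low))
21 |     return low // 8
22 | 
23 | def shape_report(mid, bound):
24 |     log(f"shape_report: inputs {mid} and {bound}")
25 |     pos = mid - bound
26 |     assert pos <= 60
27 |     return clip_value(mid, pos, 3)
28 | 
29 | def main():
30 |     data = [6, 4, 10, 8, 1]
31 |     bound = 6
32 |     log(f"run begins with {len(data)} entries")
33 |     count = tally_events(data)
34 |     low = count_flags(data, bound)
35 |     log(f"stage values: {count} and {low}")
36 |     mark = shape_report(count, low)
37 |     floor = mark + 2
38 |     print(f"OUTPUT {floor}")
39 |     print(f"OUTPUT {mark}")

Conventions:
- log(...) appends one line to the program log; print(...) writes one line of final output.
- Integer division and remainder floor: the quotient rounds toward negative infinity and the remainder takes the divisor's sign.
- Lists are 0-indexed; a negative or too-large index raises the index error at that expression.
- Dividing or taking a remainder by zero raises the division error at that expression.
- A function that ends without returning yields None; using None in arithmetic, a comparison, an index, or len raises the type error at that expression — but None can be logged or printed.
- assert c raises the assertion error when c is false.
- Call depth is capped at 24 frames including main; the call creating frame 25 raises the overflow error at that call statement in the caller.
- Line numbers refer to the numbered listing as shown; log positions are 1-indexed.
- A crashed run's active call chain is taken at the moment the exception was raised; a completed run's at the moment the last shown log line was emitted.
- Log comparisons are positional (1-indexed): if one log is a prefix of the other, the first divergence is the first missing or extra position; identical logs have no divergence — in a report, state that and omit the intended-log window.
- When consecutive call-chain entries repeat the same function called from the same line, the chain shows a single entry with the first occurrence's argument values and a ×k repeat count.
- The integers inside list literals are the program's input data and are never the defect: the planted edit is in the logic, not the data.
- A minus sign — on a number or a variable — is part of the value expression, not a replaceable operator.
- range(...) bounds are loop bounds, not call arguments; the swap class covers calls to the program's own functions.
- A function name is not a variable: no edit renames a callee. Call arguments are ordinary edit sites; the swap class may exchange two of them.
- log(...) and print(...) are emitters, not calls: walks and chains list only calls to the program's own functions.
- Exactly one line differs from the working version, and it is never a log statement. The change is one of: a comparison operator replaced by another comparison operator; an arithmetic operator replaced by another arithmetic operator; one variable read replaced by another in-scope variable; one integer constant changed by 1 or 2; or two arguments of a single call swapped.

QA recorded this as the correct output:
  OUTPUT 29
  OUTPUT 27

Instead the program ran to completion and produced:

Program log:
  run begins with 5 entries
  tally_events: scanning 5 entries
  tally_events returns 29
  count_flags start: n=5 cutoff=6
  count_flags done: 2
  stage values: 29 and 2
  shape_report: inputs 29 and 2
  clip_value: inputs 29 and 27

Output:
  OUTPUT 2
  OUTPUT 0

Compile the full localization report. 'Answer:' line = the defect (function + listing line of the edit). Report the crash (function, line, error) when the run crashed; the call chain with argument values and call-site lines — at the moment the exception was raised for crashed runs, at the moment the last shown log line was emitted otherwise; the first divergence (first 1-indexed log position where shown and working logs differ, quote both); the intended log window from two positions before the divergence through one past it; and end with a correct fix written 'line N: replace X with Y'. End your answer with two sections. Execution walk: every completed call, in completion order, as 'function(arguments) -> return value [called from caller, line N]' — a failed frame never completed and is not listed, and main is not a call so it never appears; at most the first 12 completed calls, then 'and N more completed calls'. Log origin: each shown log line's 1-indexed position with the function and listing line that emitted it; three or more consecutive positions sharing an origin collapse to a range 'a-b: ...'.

Answer: the defect is in clip_value at line 21.
The tell: No log line changed; the fault shows up purely in the output.
Call chain: main -> shape_report(29, 2) (called at line 36) -> clip_value(29, 27, 3) (called at line 27).
First divergence: none; the two logs match at every position.
Execution walk:
  tally_events([6, 4, 10, 8, 1]) -> 29  [called from main, line 33]
  count_flags([6, 4, 10, 8, 1], 6) -> 2  [called from main, line 34]
  clip_value(29, 27, 3) -> 0  [called from shape_report, line 27]
  shape_report(29, 2) -> 0  [called from main, line 36]
Log origin:
  1: from main, line 32
  2: from tally_events, line 2
  3: from tally_events, line 6
  4: from count_flags, line 10
  5: from count_flags, line 15
  6: from main, line 35
  7: from shape_report, line 24
  8: from clip_value, line 19
A correct fix: line 21: replace `low` with `count`.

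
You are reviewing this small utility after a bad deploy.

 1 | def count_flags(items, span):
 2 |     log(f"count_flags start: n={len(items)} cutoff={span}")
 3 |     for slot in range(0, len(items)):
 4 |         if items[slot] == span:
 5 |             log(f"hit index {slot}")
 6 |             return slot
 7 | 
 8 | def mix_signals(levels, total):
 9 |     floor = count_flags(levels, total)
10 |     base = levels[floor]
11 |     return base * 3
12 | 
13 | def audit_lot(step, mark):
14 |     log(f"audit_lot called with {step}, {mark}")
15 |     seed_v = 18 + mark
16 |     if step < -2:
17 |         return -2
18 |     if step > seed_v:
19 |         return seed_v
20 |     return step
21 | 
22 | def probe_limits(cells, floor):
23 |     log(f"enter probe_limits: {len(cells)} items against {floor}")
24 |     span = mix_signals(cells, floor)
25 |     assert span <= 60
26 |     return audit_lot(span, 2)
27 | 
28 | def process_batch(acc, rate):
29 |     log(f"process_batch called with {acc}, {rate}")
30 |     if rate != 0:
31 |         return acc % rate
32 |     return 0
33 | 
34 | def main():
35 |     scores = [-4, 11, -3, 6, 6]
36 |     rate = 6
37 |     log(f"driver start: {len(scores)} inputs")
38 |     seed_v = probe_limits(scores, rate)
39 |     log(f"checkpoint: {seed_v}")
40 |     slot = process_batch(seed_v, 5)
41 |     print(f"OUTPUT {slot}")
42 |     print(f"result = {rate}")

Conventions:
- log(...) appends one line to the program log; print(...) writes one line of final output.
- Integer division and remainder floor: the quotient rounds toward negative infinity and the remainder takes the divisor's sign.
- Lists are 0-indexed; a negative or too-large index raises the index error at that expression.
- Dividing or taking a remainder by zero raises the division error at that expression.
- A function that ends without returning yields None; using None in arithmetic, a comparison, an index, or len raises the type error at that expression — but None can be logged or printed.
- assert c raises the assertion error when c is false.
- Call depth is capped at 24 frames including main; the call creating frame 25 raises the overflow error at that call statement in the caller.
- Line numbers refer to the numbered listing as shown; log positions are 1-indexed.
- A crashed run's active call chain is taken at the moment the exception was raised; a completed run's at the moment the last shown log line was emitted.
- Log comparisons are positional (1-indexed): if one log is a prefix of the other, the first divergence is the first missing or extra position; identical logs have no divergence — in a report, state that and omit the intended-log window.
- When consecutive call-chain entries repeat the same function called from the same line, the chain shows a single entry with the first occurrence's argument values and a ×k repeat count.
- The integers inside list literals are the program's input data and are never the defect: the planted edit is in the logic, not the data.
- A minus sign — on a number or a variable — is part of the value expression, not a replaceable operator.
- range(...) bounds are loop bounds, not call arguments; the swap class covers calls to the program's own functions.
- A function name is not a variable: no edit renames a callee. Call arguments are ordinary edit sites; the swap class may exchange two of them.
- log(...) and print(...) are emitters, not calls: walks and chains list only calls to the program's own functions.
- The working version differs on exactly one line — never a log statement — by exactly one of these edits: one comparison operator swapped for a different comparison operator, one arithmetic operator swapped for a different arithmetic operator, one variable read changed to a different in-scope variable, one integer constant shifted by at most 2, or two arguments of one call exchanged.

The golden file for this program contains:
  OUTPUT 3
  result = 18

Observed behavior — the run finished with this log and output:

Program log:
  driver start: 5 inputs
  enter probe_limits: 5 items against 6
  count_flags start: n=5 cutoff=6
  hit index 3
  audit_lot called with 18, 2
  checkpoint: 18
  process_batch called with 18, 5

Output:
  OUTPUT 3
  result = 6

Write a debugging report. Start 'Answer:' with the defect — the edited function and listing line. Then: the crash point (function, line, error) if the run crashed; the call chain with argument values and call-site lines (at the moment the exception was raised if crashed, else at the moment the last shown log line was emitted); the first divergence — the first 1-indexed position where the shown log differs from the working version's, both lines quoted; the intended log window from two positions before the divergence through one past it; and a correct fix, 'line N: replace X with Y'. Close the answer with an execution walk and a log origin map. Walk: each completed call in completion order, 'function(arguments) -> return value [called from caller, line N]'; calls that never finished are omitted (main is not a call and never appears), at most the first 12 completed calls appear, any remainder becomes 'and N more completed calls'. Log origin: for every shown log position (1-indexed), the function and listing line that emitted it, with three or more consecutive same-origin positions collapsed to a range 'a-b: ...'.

Answer: the defect is in main at line 42.
Core observation: No log line changed; the fault shows up purely in the output.
Call chain: main -> process_batch(18, 5) (called at line 40).
First divergence: none (the log streams are identical).
Execution walk:
  count_flags([-4, 11, -3, 6, 6], 6) -> 3  [called from mix_signals, line 9]
  mix_signals([-4, 11, -3, 6, 6], 6) -> 18  [called from probe_limits, line 24]
  audit_lot(18, 2) -> 18  [called from probe_limits, line 26]
  probe_limits([-4, 11, -3, 6, 6], 6) -> 18  [called from main, line 38]
  process_batch(18, 5) -> 3  [called from main, line 40]
Log origin:
  1: emitted by main (line 37)
  2: emitted by probe_limits (line 23)
  3: emitted by count_flags (line 2)
  4: emitted by count_flags (line 5)
  5: emitted by audit_lot (line 14)
  6: emitted by main (line 39)
  7: emitted by process_batch (line 29)
A correct fix: line 42: replace `rate` with `seed_v`.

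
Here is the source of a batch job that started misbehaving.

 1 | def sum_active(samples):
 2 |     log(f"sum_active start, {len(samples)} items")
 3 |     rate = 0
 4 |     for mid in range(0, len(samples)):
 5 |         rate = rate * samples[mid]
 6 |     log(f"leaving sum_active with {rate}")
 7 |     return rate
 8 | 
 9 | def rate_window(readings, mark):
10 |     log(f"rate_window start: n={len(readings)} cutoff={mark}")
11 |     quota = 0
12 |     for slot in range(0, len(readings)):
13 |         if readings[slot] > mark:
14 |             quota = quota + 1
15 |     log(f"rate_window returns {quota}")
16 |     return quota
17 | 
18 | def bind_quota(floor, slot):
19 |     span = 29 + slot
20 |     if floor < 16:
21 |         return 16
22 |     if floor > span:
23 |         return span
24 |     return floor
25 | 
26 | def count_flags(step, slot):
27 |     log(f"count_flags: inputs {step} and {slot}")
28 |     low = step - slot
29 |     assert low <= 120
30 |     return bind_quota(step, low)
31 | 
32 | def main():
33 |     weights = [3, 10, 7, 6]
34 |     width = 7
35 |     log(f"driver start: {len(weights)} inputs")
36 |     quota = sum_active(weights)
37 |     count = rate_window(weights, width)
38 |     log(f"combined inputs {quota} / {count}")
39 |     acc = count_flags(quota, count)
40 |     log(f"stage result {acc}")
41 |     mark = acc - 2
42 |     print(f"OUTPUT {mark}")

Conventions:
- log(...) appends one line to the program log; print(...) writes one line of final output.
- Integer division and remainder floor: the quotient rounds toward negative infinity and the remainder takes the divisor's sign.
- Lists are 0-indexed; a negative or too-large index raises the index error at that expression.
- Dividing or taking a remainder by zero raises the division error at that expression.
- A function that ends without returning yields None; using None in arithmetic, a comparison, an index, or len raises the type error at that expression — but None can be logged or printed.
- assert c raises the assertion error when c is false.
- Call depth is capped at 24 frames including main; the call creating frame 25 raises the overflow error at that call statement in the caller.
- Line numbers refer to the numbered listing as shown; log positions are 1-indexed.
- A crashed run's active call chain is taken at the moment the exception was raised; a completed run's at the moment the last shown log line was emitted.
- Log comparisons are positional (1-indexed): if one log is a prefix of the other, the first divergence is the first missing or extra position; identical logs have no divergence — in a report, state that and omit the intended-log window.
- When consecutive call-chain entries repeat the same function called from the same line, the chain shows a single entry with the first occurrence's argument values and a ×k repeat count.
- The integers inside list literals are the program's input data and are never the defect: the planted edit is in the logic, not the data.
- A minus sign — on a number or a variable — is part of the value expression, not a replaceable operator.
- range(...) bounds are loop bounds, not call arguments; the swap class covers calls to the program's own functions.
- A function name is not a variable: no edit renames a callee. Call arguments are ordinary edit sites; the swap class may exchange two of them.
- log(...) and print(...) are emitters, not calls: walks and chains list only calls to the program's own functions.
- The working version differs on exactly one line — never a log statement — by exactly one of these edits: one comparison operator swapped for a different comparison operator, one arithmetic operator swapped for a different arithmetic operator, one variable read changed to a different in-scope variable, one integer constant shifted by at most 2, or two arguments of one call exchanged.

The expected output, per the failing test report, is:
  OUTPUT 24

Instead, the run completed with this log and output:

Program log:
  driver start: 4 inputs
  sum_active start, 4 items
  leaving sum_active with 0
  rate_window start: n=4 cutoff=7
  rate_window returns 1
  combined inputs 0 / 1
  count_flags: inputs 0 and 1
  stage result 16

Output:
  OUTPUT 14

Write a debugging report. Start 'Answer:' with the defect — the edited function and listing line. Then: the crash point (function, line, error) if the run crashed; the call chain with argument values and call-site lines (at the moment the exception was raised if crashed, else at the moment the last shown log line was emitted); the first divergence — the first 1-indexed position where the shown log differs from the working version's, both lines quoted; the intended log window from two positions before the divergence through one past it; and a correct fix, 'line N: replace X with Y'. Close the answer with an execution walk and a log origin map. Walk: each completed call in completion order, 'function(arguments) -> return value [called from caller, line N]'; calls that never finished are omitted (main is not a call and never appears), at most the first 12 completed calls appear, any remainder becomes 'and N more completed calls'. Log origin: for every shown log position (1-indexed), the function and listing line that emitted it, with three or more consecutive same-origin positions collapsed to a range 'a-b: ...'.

Answer: the defect is in sum_active at line 5.
Key fact: The log first diverges at position 3: the faulty run prints 'leaving sum_active with 0' where the working version prints 'leaving sum_active with 26'.
Call chain: main.
First divergence: at position 3 the run shows 'leaving sum_active with 0' where the working version logs 'leaving sum_active with 26'.
Intended log window:
  1: driver start: 4 inputs
  2: sum_active start, 4 items
  3: leaving sum_active with 26
  4: rate_window start: n=4 cutoff=7
Execution walk:
  sum_active([3, 10, 7, 6]) -> 0  [called from main, line 36]
  rate_window([3, 10, 7, 6], 7) -> 1  [called from main, line 37]
  bind_quota(0, -1) -> 16  [called from count_flags, line 30]
  count_flags(0, 1) -> 16  [called from main, line 39]
Log origin:
  1: emitted by main (line 35)
  2: emitted by sum_active (line 2)
  3: emitted by sum_active (line 6)
  4: emitted by rate_window (line 10)
  5: emitted by rate_window (line 15)
  6: emitted by main (line 38)
  7: emitted by count_flags (line 27)
  8: emitted by main (line 40)
A correct fix: line 5: replace `*` with `+`.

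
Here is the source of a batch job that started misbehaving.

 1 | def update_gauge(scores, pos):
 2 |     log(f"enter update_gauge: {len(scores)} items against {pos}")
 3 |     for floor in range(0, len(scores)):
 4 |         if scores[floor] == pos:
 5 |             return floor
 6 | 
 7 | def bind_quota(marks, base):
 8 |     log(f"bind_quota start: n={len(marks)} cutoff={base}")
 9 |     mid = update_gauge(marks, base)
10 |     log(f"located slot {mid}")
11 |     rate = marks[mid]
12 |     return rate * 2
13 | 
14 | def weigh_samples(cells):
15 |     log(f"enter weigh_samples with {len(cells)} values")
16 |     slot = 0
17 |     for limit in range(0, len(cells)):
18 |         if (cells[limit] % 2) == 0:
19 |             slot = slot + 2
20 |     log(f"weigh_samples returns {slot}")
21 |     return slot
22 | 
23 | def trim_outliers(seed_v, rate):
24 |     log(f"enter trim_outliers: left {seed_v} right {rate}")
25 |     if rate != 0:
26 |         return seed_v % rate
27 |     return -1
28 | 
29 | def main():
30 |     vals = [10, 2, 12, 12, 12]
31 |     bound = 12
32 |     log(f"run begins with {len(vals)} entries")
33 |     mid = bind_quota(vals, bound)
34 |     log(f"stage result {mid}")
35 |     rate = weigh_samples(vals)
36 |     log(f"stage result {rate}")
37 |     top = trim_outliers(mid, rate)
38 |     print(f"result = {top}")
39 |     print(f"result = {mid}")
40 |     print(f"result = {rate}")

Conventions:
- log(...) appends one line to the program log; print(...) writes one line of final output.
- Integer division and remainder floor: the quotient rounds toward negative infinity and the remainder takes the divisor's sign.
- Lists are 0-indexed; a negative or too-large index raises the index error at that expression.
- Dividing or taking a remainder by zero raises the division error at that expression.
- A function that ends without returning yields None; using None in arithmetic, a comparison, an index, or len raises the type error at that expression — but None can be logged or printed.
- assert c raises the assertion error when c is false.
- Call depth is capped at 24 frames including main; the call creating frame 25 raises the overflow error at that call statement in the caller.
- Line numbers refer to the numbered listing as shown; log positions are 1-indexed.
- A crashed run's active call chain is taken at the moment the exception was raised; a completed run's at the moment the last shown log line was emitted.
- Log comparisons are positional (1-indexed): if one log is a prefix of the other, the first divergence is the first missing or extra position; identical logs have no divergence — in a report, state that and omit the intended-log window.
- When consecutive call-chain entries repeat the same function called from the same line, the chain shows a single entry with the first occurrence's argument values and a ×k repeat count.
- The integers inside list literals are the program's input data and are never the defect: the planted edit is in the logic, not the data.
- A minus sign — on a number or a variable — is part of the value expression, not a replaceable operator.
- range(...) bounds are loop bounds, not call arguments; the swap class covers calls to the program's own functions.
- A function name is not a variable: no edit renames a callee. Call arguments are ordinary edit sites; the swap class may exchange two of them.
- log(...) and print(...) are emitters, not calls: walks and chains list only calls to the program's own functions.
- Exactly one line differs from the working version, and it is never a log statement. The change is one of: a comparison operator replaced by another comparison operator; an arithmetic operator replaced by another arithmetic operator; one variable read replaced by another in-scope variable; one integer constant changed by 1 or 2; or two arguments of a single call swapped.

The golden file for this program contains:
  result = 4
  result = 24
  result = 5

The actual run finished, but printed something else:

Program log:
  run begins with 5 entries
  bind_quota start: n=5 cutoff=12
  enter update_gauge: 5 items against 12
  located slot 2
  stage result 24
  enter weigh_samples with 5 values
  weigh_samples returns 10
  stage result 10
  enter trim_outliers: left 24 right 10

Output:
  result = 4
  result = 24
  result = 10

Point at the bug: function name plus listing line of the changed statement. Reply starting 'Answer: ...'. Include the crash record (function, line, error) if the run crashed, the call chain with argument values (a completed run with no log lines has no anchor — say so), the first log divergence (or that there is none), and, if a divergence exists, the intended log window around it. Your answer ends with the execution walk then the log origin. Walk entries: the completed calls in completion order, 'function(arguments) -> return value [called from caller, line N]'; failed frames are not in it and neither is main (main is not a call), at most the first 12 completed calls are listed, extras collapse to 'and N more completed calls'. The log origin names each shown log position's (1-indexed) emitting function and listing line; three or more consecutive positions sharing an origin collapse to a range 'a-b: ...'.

Answer: the defect is in weigh_samples at line 19.
The tell: The log first diverges at position 7: the faulty run prints 'weigh_samples returns 10' where the working version prints 'weigh_samples returns 5'.
Call chain: main -> trim_outliers(24, 10) (called at line 37).
First divergence: at position 7 the run shows 'weigh_samples returns 10' where the working version logs 'weigh_samples returns 5'.
Intended log window:
  5: stage result 24
  6: enter weigh_samples with 5 values
  7: weigh_samples returns 5
  8: stage result 5
Execution walk:
  update_gauge([10, 2, 12, 12, 12], 12) -> 2  [called from bind_quota, line 9]
  bind_quota([10, 2, 12, 12, 12], 12) -> 24  [called from main, line 33]
  weigh_samples([10, 2, 12, 12, 12]) -> 10  [called from main, line 35]
  trim_outliers(24, 10) -> 4  [called from main, line 37]
Log line origins:
  1: logged in main at line 32
  2: logged in bind_quota at line 8
  3: logged in update_gauge at line 2
  4: logged in bind_quota at line 10
  5: logged in main at line 34
  6: logged in weigh_samples at line 15
  7: logged in weigh_samples at line 20
  8: logged in main at line 36
  9: logged in trim_outliers at line 24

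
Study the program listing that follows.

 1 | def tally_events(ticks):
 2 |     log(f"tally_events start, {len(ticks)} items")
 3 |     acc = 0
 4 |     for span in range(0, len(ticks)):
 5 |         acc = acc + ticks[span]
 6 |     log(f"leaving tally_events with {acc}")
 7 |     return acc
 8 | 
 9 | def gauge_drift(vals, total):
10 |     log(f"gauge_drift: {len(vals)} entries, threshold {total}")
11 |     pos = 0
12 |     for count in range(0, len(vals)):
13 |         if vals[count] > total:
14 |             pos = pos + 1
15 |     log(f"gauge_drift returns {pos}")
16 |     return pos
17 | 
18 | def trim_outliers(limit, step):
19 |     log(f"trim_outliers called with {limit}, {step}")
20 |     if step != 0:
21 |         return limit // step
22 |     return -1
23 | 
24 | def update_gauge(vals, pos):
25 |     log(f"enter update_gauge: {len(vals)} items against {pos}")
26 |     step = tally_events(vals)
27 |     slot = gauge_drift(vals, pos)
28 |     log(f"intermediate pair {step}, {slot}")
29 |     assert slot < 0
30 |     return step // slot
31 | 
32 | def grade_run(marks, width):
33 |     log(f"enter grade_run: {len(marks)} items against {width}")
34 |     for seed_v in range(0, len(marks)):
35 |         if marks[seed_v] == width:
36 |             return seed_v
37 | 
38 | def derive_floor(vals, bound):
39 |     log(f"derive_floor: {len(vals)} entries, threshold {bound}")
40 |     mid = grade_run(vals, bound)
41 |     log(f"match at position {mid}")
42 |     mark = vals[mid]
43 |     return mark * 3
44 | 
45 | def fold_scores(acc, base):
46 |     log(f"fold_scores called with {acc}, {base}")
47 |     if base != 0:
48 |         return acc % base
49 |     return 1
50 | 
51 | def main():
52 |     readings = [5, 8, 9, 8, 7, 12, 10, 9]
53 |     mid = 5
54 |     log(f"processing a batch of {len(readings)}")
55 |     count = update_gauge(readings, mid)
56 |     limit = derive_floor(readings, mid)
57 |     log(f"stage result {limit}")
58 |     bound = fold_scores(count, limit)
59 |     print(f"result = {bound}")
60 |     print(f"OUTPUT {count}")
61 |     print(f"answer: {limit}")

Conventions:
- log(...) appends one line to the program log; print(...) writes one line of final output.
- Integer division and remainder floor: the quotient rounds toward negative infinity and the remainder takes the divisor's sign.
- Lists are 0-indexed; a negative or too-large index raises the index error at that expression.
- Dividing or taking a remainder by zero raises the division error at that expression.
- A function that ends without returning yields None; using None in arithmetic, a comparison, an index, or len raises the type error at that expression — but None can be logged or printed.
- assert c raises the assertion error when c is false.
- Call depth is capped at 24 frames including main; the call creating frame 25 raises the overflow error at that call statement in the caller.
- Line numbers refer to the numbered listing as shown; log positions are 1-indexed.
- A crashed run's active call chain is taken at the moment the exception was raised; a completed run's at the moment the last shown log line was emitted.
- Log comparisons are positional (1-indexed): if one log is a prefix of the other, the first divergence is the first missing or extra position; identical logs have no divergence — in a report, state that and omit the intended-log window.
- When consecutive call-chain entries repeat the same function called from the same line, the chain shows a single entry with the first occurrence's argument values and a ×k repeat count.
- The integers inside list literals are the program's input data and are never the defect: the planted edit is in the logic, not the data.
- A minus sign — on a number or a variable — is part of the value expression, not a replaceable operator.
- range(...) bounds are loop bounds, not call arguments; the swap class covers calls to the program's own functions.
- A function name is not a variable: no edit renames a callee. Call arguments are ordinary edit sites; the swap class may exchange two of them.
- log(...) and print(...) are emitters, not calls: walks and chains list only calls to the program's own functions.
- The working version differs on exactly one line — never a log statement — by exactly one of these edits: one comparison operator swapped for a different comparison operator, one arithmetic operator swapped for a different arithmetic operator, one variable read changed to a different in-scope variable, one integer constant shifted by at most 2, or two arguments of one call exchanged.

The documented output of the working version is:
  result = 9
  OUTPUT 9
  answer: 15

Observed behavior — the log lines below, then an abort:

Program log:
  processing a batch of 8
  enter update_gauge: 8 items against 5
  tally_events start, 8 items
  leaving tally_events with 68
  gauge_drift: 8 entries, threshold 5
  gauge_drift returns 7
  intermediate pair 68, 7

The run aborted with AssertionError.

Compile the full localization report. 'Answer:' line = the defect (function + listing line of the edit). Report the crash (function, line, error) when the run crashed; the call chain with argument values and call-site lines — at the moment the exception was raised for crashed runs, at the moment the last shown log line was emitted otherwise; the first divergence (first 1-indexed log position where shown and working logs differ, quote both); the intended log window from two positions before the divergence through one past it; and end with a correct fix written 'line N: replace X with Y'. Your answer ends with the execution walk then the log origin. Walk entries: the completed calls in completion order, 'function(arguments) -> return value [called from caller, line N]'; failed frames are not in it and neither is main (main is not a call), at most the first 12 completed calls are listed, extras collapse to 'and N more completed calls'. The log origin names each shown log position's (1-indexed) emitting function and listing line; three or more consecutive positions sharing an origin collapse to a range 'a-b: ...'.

Answer: the defect is in update_gauge at line 29.
The tell: The log ends early — 7 lines, where the working version next logs 'derive_floor: 8 entries, threshold 5'.
Crash: update_gauge, line 29, AssertionError.
Call chain: main -> update_gauge([5, 8, 9, 8, 7, 12, 10, 9], 5) (called at line 55).
First divergence: position 8 — after 7 matching lines the faulty run goes silent; intended next line 'derive_floor: 8 entries, threshold 5'.
Intended log window:
  6: gauge_drift returns 7
  7: intermediate pair 68, 7
  8: derive_floor: 8 entries, threshold 5
  9: enter grade_run: 8 items against 5
Execution walk:
  tally_events([5, 8, 9, 8, 7, 12, 10, 9]) -> 68  [called from update_gauge, line 26]
  gauge_drift([5, 8, 9, 8, 7, 12, 10, 9], 5) -> 7  [called from update_gauge, line 27]
Log line origins:
  1: emitted by main (line 54)
  2: emitted by update_gauge (line 25)
  3: emitted by tally_events (line 2)
  4: emitted by tally_events (line 6)
  5: emitted by gauge_drift (line 10)
  6: emitted by gauge_drift (line 15)
  7: emitted by update_gauge (line 28)
A correct fix: line 29: replace `<` with `>`.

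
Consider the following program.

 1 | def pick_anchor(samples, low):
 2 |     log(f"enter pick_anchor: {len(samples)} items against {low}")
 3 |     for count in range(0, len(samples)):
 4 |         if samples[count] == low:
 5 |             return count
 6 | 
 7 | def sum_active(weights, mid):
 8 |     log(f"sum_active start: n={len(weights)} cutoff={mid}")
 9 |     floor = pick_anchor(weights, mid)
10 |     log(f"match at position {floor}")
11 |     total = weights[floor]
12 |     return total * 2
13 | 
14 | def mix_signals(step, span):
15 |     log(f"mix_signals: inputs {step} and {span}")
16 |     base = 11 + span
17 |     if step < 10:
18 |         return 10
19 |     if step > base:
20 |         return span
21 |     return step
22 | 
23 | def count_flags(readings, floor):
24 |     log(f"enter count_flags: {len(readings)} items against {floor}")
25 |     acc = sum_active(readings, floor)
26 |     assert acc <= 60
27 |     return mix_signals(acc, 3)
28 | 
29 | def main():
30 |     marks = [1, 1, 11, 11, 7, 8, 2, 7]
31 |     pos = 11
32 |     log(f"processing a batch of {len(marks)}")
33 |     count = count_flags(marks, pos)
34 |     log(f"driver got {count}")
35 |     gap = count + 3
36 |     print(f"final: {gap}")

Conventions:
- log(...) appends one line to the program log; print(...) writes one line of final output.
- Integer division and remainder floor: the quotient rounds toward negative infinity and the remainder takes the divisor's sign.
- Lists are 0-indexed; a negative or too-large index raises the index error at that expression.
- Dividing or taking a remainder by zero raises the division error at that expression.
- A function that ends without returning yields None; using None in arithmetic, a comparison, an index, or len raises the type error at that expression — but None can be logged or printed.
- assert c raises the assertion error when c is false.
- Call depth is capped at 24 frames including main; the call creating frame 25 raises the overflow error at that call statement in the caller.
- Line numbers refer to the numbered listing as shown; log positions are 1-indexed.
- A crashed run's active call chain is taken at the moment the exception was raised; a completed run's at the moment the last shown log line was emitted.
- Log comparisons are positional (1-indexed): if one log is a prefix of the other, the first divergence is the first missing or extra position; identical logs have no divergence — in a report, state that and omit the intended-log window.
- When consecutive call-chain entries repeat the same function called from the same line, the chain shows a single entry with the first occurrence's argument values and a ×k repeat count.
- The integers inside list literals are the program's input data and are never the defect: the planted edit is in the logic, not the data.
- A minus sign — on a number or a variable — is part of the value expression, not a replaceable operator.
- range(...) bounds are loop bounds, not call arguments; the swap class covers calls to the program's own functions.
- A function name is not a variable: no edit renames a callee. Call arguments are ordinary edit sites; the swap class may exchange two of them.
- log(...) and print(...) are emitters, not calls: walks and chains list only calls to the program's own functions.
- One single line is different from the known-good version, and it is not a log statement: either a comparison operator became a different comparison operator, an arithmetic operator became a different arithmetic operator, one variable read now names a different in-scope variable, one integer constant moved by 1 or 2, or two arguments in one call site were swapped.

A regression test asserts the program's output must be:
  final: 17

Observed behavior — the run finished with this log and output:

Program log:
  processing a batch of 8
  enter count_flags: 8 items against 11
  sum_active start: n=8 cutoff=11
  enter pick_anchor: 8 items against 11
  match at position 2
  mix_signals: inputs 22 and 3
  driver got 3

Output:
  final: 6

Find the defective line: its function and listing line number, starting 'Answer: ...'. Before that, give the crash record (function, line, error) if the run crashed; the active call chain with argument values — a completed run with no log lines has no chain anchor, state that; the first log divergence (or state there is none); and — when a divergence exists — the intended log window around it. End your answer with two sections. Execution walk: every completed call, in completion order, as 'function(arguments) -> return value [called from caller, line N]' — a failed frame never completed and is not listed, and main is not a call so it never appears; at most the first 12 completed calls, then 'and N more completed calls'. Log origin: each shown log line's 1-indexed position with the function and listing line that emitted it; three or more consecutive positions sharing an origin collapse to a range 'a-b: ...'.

Answer: the defect is in mix_signals at line 20.
The tell: The log first diverges at position 7: the faulty run prints 'driver got 3' where the working version prints 'driver got 14'.
Call chain: main.
First divergence: position 7; shown 'driver got 3' vs intended 'driver got 14'.
Intended log window:
  5: match at position 2
  6: mix_signals: inputs 22 and 3
  7: driver got 14
Execution walk:
  pick_anchor([1, 1, 11, 11, 7, 8, 2, 7], 11) -> 2  [called from sum_active, line 9]
  sum_active([1, 1, 11, 11, 7, 8, 2, 7], 11) -> 22  [called from count_flags, line 25]
  mix_signals(22, 3) -> 3  [called from count_flags, line 27]
  count_flags([1, 1, 11, 11, 7, 8, 2, 7], 11) -> 3  [called from main, line 33]
Log origin:
  1: from main, line 32
  2: from count_flags, line 24
  3: from sum_active, line 8
  4: from pick_anchor, line 2
  5: from sum_active, line 10
  6: from mix_signals, line 15
  7: from main, line 34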